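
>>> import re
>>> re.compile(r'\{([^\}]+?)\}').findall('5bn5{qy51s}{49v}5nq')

Because there's exactly one group, `findall` drops the full match and keeps group 1 from each hit.

['qy51s', '49v']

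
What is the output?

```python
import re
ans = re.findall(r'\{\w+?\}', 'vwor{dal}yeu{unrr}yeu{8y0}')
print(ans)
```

['{dal}', '{unrr}', '{8y0}']

Walking the string: at [4:9] → '{dal}'; at [12:18] → '{unrr}'; at [21:26] → '{8y0}'.
No capturing groups, so `findall` returns the 3 full match strings.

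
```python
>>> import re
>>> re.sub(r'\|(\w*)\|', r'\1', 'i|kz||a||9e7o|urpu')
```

'ikza9e7ourpu'

`\1` in the replacement pulls in group 1's text for each match.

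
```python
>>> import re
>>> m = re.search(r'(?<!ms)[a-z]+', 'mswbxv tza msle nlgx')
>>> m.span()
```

(0, 6)

`(?!…)`/`(?<!…)` only lets a position through if the neighbouring text does NOT match; no characters are consumed.
Unlike `match`, `search` isn't anchored — it looks for the pattern anywhere in the string.
The match spans [0:6] → 'mswbxv'.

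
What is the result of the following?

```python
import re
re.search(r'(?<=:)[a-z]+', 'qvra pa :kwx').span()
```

(9, 12)

Because the assertion is zero-width, the text it checks is not consumed and won't appear in the result.
The match spans [9:12] → 'kwx'.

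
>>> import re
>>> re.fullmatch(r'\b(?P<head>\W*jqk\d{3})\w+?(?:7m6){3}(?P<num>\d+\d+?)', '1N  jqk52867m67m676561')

None

`fullmatch` succeeds only if the pattern covers the string from start to end.
Here the pattern can't cover the whole string, so the call returns None.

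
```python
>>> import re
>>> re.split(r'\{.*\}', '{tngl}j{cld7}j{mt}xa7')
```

['', 'xa7']

Splitting on the pattern gives 2 pieces.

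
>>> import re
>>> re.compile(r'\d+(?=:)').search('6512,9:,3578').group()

'9'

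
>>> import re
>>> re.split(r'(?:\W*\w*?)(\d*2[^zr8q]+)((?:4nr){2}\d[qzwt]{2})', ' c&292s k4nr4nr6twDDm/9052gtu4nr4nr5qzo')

[' c', '292s k', '4nr4nr6tw', 'DDm', '9052gtu', '4nr4nr5qz', 'o']

A `+?`/`*?`/`{m,n}?` starts at its minimum and grows only as far as needed for what follows to match.
The group in the pattern means `split` returns the separators' captures alongside the pieces.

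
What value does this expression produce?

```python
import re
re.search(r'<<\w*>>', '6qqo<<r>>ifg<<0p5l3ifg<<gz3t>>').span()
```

(4, 9)

The match spans [4:9] → '<<r>>'.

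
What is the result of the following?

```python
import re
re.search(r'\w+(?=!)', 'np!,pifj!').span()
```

(0, 2)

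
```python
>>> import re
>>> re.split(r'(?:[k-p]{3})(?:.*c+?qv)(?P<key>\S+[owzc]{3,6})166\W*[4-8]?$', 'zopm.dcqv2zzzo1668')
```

Pattern: exactly 3 of a character in [k-p] (non-capturing group); then zero or more of any character, then one or more of a literal 'c' (lazy), then the literal 'qv' (non-capturing group); then one or more of a non-whitespace character, then 3 to 6 of one of [owzc] (captured as 'key'); then the literal '166', then zero or more of a non-word character, then optionally a character in [4-8]; then anchored at the end.
Matches to split on: at [1:18] → 'opm.dcqv2zzzo1668'.
Because the pattern has a capturing group, `split` also inserts each captured text between the pieces.

['z', '2zzzo', '']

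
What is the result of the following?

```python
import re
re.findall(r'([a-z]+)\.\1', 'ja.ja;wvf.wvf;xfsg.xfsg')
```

['ja', 'wvf', 'xfsg']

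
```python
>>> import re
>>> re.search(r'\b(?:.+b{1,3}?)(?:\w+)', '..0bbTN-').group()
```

The match spans [2:7] → '0bbTN'.

'0bbTN'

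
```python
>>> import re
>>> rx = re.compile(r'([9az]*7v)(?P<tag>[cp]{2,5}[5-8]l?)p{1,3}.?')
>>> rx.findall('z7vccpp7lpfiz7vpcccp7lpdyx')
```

With 2 capturing groups, `findall` returns a 2-tuple per match.

[('z7v', 'ccpp7l'), ('z7v', 'pcccp7l')]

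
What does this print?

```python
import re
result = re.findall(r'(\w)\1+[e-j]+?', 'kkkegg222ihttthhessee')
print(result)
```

After group 1 captures some text, `\1` only succeeds where that same text appears again.
With a single group, `findall` returns only what that group captured — 4 items.

['k', '2', 't', 's']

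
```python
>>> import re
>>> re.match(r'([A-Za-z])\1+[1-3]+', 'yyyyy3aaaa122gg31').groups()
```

('y',)

A backreference is literal: `\1` must see the identical characters the first group matched.
`re.match` only tries the pattern at the start of the string.
The match spans [0:6] → 'yyyyy3'.
Captured: group 1 = 'y'.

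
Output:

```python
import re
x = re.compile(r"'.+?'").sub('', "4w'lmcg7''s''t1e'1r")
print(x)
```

Each match is replaced by ''.

4w1r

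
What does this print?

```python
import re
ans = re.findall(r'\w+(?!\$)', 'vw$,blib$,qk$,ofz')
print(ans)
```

['v', 'bli', 'q', 'ofz']

A negative assertion filters positions out without eating any characters.
No capturing groups, so `findall` returns the 4 full match strings.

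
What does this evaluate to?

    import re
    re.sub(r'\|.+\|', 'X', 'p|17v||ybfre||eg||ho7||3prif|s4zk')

'pXs4zk'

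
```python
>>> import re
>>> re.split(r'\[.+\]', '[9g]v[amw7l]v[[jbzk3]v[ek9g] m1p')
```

Matches to split on: at [0:28] → '[9g]v[amw7l]v[[jbzk3]v[ek9g]'.
`split` removes every match and returns the 2 fragments in between.

['', ' m1p']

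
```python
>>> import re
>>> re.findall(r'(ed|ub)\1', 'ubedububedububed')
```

A backreference is literal: `\1` must see the identical characters the first group matched.
Scanning left to right: at [4:8] match 'ubub', group 1 = 'ub'; at [10:14] match 'ubub', group 1 = 'ub'.
`findall` collects group 1 from each match (2 total).

['ub', 'ub']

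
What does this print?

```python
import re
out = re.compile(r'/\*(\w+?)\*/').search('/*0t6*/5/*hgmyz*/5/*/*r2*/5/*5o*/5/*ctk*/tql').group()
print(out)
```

The match spans [0:7] → '/*0t6*/'.

/*0t6*/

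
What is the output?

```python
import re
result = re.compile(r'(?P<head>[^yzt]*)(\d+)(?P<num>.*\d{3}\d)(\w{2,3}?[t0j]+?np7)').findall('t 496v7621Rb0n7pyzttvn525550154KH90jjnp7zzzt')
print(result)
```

[(' 496v7621Rb0n', '7', 'pyzttvn525550154', 'KH90jjnp7')]

4 groups means the one result is a tuple of 4 captured strings — 1 here.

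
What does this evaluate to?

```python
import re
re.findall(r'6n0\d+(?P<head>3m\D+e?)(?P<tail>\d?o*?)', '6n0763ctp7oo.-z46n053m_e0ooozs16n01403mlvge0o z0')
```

The pattern matches the literal '6n0', then one or more of a digit; then the literal '3m', then one or more of a non-digit, then optionally a literal 'e' (captured as 'head'); then optionally a digit, then zero or more of a literal 'o' (lazy) (captured as 'tail').
The `?` after the quantifier makes it lazy — it takes as little as possible before letting the rest of the pattern try.
Walking the string: at [16:25] match '6n053m_e0', groups = ('3m_e', '0'); at [31:44] match '6n01403mlvge0', groups = ('3mlvge', '0').
With 2 capturing groups, `findall` returns a 2-tuple per match.

[('3m_e', '0'), ('3mlvge', '0')]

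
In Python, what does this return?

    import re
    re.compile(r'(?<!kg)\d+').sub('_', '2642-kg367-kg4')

The negative lookaround is zero-width — it rules out positions where the adjacent text would match, without consuming anything.
Each match is replaced by '_'.

'_-kg3_-kg4'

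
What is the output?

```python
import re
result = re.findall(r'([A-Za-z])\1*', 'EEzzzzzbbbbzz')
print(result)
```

A backreference is literal: `\1` must see the identical characters the first group matched.
Scanning left to right: at [0:2] match 'EE', group 1 = 'E'; at [2:7] match 'zzzzz', group 1 = 'z'; at [7:11] match 'bbbb', group 1 = 'b'; at [11:13] match 'zz', group 1 = 'z'.
With a single group, `findall` returns only what that group captured — 4 items.

['E', 'z', 'b', 'z']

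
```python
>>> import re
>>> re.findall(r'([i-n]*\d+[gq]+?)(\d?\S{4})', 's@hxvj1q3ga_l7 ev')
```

Pattern: zero or more of a character in [i-n], then one or more of a digit, then one or more of one of [gq] (lazy) (captured); then optionally a digit, then exactly 4 of a non-whitespace character (captured).
`findall` packs the 2 group values into a tuple for every match.

[('j1q', '3ga_l')]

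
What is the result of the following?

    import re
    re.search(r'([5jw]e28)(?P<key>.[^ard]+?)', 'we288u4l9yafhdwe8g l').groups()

('we28', '8u')

The match spans [0:6] → 'we288u'.
Captured: group 1 = 'we28', group 2 = '8u'.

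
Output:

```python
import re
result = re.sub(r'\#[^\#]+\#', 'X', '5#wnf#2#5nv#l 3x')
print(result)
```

Each match is replaced by 'X'.

5X2Xl 3x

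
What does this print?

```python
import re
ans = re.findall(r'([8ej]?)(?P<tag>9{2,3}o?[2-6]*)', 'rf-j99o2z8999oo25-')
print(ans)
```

The pattern matches optionally one of [8ej] (captured); then 2 to 3 of the literal '9', then optionally a literal 'o', then zero or more of a character in [2-6] (captured as 'tag').
Walking the string: at [3:8] match 'j99o2', groups = ('j', '99o2'); at [9:14] match '8999o', groups = ('8', '999o').
`findall` packs the 2 group values into a tuple for every match.

[('j', '99o2'), ('8', '999o')]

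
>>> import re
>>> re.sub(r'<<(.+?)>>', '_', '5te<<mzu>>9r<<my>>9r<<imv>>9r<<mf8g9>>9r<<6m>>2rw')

Because the quantifier is non-greedy, it stops expanding at the earliest point where the rest of the pattern can succeed.
`sub` substitutes '_' at each match site.

'5te_9r_9r_9r_9r_2rw'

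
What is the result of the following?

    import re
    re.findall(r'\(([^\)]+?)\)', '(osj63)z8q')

Scanning left to right: at [0:7] match '(osj63)', group 1 = 'osj63'.
With a single group, `findall` returns only what that group captured — 1 item.

['osj63']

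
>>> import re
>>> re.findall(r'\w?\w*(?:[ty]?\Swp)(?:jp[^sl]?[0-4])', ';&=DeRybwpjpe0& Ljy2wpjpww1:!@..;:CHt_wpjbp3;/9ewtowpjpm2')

['DeRybwpjpe0', '9ewtowpjpm2']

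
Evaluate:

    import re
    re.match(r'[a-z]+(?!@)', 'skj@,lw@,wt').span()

(0, 2)

Because the assertion is negative and zero-width, positions next to the forbidden text are skipped.
`re.match` won't scan ahead — the pattern has to work from the very first character.
The match spans [0:2] → 'sk'.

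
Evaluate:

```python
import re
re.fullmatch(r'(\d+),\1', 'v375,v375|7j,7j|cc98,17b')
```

None

A backreference is literal: `\1` must see the identical characters the first group matched.
`re.fullmatch` requires the pattern to consume the entire string.
Here the string isn't matched end-to-end, so the call returns None.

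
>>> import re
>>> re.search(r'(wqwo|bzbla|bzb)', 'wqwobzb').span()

The match spans [0:4] → 'wqwo'.

(0, 4)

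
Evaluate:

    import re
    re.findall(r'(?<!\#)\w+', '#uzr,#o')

The negative lookahead/lookbehind blocks any match where the forbidden context is present.
With no groups in the pattern, `findall` gives back each whole match — 1 here.

['zr']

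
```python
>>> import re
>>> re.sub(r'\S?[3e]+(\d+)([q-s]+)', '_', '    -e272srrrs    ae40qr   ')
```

'    _    _   '

This matches optionally a non-whitespace character, then one or more of one of [3e]; then one or more of a digit (captured); then one or more of a character in [q-s] (captured).
Matches: at [4:14] → '-e272srrrs'; at [18:24] → 'ae40qr'.
`sub` substitutes '_' at each match site.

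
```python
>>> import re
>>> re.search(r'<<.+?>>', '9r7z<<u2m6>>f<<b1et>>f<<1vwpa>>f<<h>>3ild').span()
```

(4, 12)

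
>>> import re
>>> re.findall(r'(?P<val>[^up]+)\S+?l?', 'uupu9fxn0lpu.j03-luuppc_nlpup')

['9fxn0l', '.j03-l', 'c_nl']

The pattern matches one or more of any character except [up] (captured as 'val'); then one or more of a non-whitespace character (lazy); then optionally a literal 'l'.
Matches: at [4:11] match '9fxn0lp', group 1 = '9fxn0l'; at [12:19] match '.j03-lu', group 1 = '.j03-l'; at [22:27] match 'c_nlp', group 1 = 'c_nl'.
With a single group, `findall` returns only what that group captured — 3 items.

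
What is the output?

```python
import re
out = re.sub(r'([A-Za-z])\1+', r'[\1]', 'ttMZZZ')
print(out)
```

[t]M[Z]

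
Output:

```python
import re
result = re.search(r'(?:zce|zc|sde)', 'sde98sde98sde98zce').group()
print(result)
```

sde

Unlike `match`, `search` isn't anchored — it looks for the pattern anywhere in the string.
The match spans [0:3] → 'sde'.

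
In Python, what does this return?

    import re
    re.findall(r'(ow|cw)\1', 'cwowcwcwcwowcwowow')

The backreference `\1` re-matches whatever the first group consumed, character for character.
Because there's exactly one group, `findall` drops the full match and keeps group 1 from each hit.

['cw', 'ow']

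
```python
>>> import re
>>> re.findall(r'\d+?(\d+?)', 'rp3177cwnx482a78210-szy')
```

['1', '7', '8', '8', '1']

A non-greedy quantifier consumes as few characters as it can — just enough that the remainder of the pattern still matches from where it stops; whatever follows it matches normally.
With a single group, `findall` returns only what that group captured — 5 items.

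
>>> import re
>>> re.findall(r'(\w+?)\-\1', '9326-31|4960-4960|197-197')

['4960', '197']

After group 1 captures some text, `\1` only succeeds where that same text appears again.
Scanning left to right: at [8:17] match '4960-4960', group 1 = '4960'; at [18:25] match '197-197', group 1 = '197'.
Because there's exactly one group, `findall` drops the full match and keeps group 1 from each hit.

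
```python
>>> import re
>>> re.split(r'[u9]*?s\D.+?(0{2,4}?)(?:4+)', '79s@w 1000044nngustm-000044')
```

The pattern matches zero or more of one of [u9] (lazy), then the literal 's', then a non-digit; then one or more of any character (lazy); then 2 to 4 of a literal '0' (lazy) (captured); then one or more of a literal '4' (non-capturing group).
Because the quantifier is non-greedy, it stops expanding at the earliest point where the rest of the pattern can succeed.
Matches to split on: at [1:13] → '9s@w 1000044'; at [16:27] → 'ustm-000044'.
Because the pattern has a capturing group, `split` also inserts each captured text between the pieces.

['7', '0000', 'nng', '0000', '']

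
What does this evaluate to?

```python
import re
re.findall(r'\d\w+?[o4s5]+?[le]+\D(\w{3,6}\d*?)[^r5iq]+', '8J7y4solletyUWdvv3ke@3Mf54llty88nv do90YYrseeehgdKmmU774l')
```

Pattern: a digit, then one or more of a word character (lazy); then one or more of one of [o4s5] (lazy), then one or more of one of [le], then a non-digit; then 3 to 6 of a word character, then zero or more of a digit (lazy) (captured); then one or more of any character except [r5iq].
A non-greedy quantifier consumes as few characters as it can — just enough that the remainder of the pattern still matches from where it stops; whatever follows it matches normally.
Walking the string: at [0:24] match '8J7y4solletyUWdvv3ke@3Mf', group 1 = 'yUWdvv'; at [37:57] match '90YYrseeehgdKmmU774l', group 1 = 'gdKmmU'.
`findall` collects group 1 from each match (2 total).

['yUWdvv', 'gdKmmU']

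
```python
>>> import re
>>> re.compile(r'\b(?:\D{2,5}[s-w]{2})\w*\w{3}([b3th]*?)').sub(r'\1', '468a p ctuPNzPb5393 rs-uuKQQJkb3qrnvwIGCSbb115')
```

'468a'

`\1` in the replacement pulls in group 1's text for each match.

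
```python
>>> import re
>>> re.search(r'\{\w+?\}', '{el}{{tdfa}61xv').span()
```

`search` walks the string left to right and returns the first match it finds.
The match spans [0:4] → '{el}'.

(0, 4)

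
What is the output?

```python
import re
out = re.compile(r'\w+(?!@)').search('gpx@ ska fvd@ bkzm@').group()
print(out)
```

gp

The negative lookahead/lookbehind blocks any match where the forbidden context is present.
The match spans [0:2] → 'gp'.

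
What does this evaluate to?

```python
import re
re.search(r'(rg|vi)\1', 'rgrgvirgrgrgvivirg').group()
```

The backreference `\1` re-matches whatever the first group consumed, character for character.
Unlike `match`, `search` isn't anchored — it looks for the pattern anywhere in the string.
The match spans [0:4] → 'rgrg'.
Captured: group 1 = 'rg'.

'rgrg'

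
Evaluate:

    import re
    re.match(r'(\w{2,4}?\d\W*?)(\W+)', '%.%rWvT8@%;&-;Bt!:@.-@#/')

This matches 2 to 4 of a word character (lazy), then a digit, then zero or more of a non-word character (lazy) (captured); then one or more of a non-word character (captured).
`match` is anchored at position 0; if the pattern doesn't fit there, it returns None.
Here position 0 doesn't satisfy it, so the call returns None.

None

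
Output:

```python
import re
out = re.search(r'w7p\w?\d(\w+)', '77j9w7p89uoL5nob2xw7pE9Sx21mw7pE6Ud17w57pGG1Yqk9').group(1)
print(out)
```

uoL5nob2xw7pE9Sx21mw7pE6Ud17w57pGG1Yqk9

The match spans [4:48] → 'w7p89uoL5nob2xw7pE9Sx21mw7pE6Ud17w57pGG1Yqk9'.
Captured: group 1 = 'uoL5nob2xw7pE9Sx21mw7pE6Ud17w57pGG1Yqk9'.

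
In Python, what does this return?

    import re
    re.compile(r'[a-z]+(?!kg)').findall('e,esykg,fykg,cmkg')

['e', 'esykg', 'fykg', 'cmkg']

A negative assertion filters positions out without eating any characters.
Matches: at [0:1] → 'e'; at [2:7] → 'esykg'; at [8:12] → 'fykg'; at [13:17] → 'cmkg'.
Since nothing is captured, `findall` lists the 4 matched substrings directly.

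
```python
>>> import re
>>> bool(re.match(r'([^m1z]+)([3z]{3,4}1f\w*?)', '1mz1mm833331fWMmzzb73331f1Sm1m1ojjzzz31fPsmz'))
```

The pattern matches one or more of any character except [m1z] (captured); then 3 to 4 of one of [3z], then the literal '1f', then zero or more of a word character (lazy) (captured).
`re.match` only tries the pattern at the start of the string.
Here position 0 doesn't satisfy it, so the call returns None, and `bool(None)` is False.

False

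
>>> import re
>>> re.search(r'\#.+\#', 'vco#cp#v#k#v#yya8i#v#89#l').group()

'#cp#v#k#v#yya8i#v#89#'

`re.search` scans for the first position where the pattern succeeds.
The match spans [3:24] → '#cp#v#k#v#yya8i#v#89#'.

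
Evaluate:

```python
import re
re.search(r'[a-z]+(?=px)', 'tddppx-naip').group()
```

Lookahead/lookbehind check context without consuming it, so the matched span excludes the asserted characters.
`re.search` scans for the first position where the pattern succeeds.
The match spans [0:4] → 'tddp'.

'tddp'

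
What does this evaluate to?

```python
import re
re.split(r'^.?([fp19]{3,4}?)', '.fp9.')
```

This matches anchored at the start of the string; then optionally any character; then 3 to 4 of one of [fp19] (lazy) (captured).
Matches to split on: at [0:4] → '.fp9'.
`re.split` interleaves the captured-group text with the surrounding fragments.

['', 'fp9', '.']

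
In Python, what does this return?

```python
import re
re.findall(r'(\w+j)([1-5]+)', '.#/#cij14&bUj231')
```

[('cij', '14'), ('bUj', '231')]

Pattern: one or more of a word character, then the literal 'j' (captured); then one or more of a character in [1-5] (captured).
Scanning left to right: at [4:9] match 'cij14', groups = ('cij', '14'); at [10:16] match 'bUj231', groups = ('bUj', '231').
Multiple groups make `findall` return tuples — one 2-tuple for each match.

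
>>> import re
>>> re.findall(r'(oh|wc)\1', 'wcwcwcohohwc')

['wc', 'oh']

`\1` is not a pattern — it's the concrete string captured by group 1, re-applied verbatim.
`findall` collects group 1 from each match (2 total).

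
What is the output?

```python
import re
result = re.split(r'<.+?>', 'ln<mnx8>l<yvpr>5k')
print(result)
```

['ln', 'l', '5k']

A non-greedy quantifier consumes as few characters as it can — just enough that the remainder of the pattern still matches from where it stops; whatever follows it matches normally.
Splitting on the pattern gives 3 pieces.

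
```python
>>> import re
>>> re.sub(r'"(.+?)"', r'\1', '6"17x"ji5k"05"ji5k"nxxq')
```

'617xji5k05ji5k"nxxq'

A `+?`/`*?`/`{m,n}?` starts at its minimum and grows only as far as needed for what follows to match.
Matches: at [1:6] → '"17x"'; at [10:14] → '"05"'.
The replacement refers to a captured group, so each match is rewritten using its own captured text.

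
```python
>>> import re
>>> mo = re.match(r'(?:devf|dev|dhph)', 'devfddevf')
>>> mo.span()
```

(0, 4)

Branches in `(...|...)` are attempted left-to-right; the first branch that allows the whole pattern to succeed is taken.
With `match`, the pattern is implicitly anchored at the beginning.
The match spans [0:4] → 'devf'.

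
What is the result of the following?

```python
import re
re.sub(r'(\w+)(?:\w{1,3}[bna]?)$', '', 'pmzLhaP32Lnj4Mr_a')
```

`sub` substitutes '' at each match site.

''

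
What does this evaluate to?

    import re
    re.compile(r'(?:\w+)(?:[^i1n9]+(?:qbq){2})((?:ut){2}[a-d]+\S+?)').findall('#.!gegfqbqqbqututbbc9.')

The pattern matches one or more of a word character (non-capturing group); then one or more of any character except [i1n9], then the literal 'qbq' repeated 2 times (non-capturing group); then the literal 'ut' repeated 2 times, then one or more of a character in [a-d], then one or more of a non-whitespace character (lazy) (captured).
Because the quantifier is non-greedy, it stops expanding at the earliest point where the rest of the pattern can succeed.
Walking the string: at [3:21] match 'gegfqbqqbqututbbc9', group 1 = 'ututbbc9'.
One capturing group, so `findall` returns just the captured substring from the one match — 1 in all.

['ututbbc9']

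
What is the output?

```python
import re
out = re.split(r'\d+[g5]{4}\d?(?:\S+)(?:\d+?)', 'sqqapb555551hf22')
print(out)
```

Splitting on the pattern gives 2 pieces.

['sqqapb', '']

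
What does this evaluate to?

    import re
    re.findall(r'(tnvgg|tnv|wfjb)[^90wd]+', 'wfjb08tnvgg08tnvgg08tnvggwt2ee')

['tnv', 'tnv', 'tnv']

Scanning left to right: at [6:11] match 'tnvgg', group 1 = 'tnv'; at [13:18] match 'tnvgg', group 1 = 'tnv'; at [20:25] match 'tnvgg', group 1 = 'tnv'.
Because there's exactly one group, `findall` drops the full match and keeps group 1 from each hit.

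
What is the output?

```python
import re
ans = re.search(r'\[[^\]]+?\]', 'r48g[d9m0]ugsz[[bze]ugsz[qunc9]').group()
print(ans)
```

The match spans [4:10] → '[d9m0]'.

[d9m0]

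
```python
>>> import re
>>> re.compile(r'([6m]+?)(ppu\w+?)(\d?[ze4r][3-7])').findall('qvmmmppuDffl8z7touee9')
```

The pattern matches one or more of one of [6m] (lazy) (captured); then the literal 'ppu', then one or more of a word character (lazy) (captured); then optionally a digit, then one of [ze4r], then a character in [3-7] (captured).
A `+?`/`*?`/`{m,n}?` starts at its minimum and grows only as far as needed for what follows to match.
Matches: at [2:15] match 'mmmppuDffl8z7', groups = ('mmm', 'ppuDffl', '8z7').
Multiple groups make `findall` return tuples — one 3-tuple for the one match.

[('mmm', 'ppuDffl', '8z7')]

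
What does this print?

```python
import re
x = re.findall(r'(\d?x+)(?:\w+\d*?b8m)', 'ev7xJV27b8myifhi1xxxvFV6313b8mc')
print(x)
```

['7x']

The pattern matches optionally a digit, then one or more of the literal 'x' (captured); then one or more of a word character, then zero or more of a digit (lazy), then the literal 'b8m' (non-capturing group).
Matches: at [2:30] match '7xJV27b8myifhi1xxxvFV6313b8m', group 1 = '7x'.
One capturing group, so `findall` returns just the captured substring from the one match — 1 in all.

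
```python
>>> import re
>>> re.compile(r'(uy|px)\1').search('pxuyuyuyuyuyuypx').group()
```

`\1` has to match the exact text group 1 already captured.
`search` walks the string left to right and returns the first match it finds.
The match spans [2:6] → 'uyuy'.
Captured: group 1 = 'uy'.

'uyuy'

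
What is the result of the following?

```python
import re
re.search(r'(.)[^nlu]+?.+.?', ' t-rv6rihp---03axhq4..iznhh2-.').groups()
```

(' ',)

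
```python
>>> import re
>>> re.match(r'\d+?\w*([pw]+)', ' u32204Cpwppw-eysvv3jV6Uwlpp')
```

`match` is anchored at position 0; if the pattern doesn't fit there, it returns None.
Here the pattern fails at index 0, so the call returns None.

None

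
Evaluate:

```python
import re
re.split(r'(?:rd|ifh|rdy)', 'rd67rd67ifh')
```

['', '67', '67', '']

Matches to split on: at [0:2] → 'rd'; at [4:6] → 'rd'; at [8:11] → 'ifh'.
Each match becomes a cut point; 4 segments remain.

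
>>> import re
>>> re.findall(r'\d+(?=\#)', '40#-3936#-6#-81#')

['40', '3936', '6', '81']

The lookaround is zero-width — it requires the adjacent text to match without consuming it, so the asserted text isn't part of the match.
Scanning left to right: at [0:2] → '40'; at [4:8] → '3936'; at [10:11] → '6'; at [13:15] → '81'.
Since nothing is captured, `findall` lists the 4 matched substrings directly.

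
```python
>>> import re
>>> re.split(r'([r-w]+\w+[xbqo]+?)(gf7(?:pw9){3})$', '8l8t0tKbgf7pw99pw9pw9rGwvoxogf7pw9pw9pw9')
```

This matches one or more of a character in [r-w], then one or more of a word character, then one or more of one of [xbqo] (lazy) (captured); then the literal 'gf7', then the literal 'pw9' repeated 3 times (captured); then anchored at the end.
Matches to split on: at [3:40] → 't0tKbgf7pw99pw9pw9rGwvoxogf7pw9pw9pw9'.
`re.split` interleaves the captured-group text with the surrounding fragments.

['8l8', 't0tKbgf7pw99pw9pw9rGwvoxo', 'gf7pw9pw9pw9', '']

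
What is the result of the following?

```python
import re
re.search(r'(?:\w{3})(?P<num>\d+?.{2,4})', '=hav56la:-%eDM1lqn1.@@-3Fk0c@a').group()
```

Pattern: exactly 3 of a word character (non-capturing group); then one or more of a digit (lazy), then 2 to 4 of any character (captured as 'num').
The match spans [1:9] → 'hav56la:'.

'hav56la:'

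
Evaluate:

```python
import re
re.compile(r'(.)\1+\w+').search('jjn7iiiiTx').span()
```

(0, 10)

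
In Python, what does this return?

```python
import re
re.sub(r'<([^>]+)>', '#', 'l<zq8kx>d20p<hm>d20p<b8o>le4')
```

'l#d20p#d20p#le4'

Matches: at [1:8] → '<zq8kx>'; at [12:16] → '<hm>'; at [20:25] → '<b8o>'.
Each match is replaced by '#'.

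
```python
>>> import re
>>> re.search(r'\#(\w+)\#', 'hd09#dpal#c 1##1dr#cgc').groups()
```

('dpal',)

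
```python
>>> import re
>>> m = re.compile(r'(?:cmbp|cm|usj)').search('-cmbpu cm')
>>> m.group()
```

'cmbp'

Alternation isn't longest-match — the leftmost alternative that fits at this position is chosen.
`re.search` tries every starting position until one works.
The match spans [1:5] → 'cmbp'.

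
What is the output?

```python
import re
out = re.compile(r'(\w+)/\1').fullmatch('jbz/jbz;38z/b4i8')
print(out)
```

The backreference `\1` re-matches whatever the first group consumed, character for character.
For `fullmatch`, every character of the input must be accounted for by the pattern.
Here the pattern can't cover the whole string, so the call returns None.

None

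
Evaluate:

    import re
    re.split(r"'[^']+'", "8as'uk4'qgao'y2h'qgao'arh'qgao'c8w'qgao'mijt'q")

The string is cut at each match, leaving 6 pieces.

['8as', 'qgao', 'qgao', 'qgao', 'qgao', 'q']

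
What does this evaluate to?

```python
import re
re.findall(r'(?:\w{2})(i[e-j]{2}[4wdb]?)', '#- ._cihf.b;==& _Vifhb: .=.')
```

['ihf', 'ifhb']

Because there's exactly one group, `findall` drops the full match and keeps group 1 from each hit.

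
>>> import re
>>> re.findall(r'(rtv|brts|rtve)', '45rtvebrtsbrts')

['rtv', 'brts', 'brts']

Alternation isn't longest-match — the leftmost alternative that fits at this position is chosen.
Walking the string: at [2:5] match 'rtv', group 1 = 'rtv'; at [6:10] match 'brts', group 1 = 'brts'; at [10:14] match 'brts', group 1 = 'brts'.
One capturing group, so `findall` returns just the captured substring from each match — 3 in all.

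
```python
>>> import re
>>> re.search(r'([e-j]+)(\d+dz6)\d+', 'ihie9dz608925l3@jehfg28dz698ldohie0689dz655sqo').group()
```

The pattern matches one or more of a character in [e-j] (captured); then one or more of a digit, then the literal 'dz6' (captured); then one or more of a digit.
`re.search` tries every starting position until one works.
The match spans [0:13] → 'ihie9dz608925'.
Captured: group 1 = 'ihie', group 2 = '9dz6'.

'ihie9dz608925'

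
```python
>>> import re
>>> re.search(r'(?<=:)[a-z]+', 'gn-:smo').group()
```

Because the assertion is zero-width, the text it checks is not consumed and won't appear in the result.
`re.search` tries every starting position until one works.
The match spans [4:7] → 'smo'.

'smo'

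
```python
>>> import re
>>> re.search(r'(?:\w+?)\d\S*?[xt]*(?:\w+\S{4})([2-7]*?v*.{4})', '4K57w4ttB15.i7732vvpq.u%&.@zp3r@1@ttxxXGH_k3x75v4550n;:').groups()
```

('32vv',)

The pattern matches one or more of a word character (lazy) (non-capturing group); then a digit, then zero or more of a non-whitespace character (lazy), then zero or more of one of [xt]; then one or more of a word character, then exactly 4 of a non-whitespace character (non-capturing group); then zero or more of a character in [2-7] (lazy), then zero or more of a literal 'v', then exactly 4 of any character (captured).
With the lazy modifier that quantifier settles for the fewest repetitions that let the rest of the pattern succeed (the atoms after it are unaffected and can still be greedy).
Unlike `match`, `search` isn't anchored — it looks for the pattern anywhere in the string.
The match spans [0:19] → '4K57w4ttB15.i7732vv'.
Captured: group 1 = '32vv'.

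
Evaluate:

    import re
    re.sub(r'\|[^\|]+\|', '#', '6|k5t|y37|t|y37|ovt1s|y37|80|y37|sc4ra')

'6#y37#y37#y37#y37|sc4ra'

Each match is replaced by '#'.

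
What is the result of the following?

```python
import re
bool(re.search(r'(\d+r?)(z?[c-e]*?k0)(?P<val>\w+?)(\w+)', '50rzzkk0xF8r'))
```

The pattern matches one or more of a digit, then optionally a literal 'r' (captured); then optionally the literal 'z', then zero or more of a character in [c-e] (lazy), then the literal 'k0' (captured); then one or more of a word character (lazy) (captured as 'val'); then one or more of a word character (captured).
Here nothing in the string fits, so the call returns None, and `bool(None)` is False.

False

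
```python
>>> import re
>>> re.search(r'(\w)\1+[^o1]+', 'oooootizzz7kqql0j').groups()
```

('o',)

The match spans [0:17] → 'oooootizzz7kqql0j'.
Captured: group 1 = 'o'.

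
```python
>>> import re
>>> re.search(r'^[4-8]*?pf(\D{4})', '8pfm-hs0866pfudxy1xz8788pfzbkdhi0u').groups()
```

The match spans [0:7] → '8pfm-hs'.
Captured: group 1 = 'm-hs'.

('m-hs',)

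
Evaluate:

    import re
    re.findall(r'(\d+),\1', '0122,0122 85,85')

`\1` has to match the exact text group 1 already captured.
`findall` collects group 1 from each match (2 total).

['0122', '85']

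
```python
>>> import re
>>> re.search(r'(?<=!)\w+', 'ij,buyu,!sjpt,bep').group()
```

'sjpt'

Lookahead/lookbehind check context without consuming it, so the matched span excludes the asserted characters.
Unlike `match`, `search` isn't anchored — it looks for the pattern anywhere in the string.
The match spans [9:13] → 'sjpt'.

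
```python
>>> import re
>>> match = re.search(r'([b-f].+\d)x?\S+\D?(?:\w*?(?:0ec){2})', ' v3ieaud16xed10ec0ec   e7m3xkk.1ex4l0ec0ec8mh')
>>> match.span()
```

(4, 42)

This matches a character in [b-f], then one or more of any character, then a digit (captured); then optionally a literal 'x', then one or more of a non-whitespace character, then optionally a non-digit; then zero or more of a word character (lazy), then the literal '0ec' repeated 2 times (non-capturing group).
`re.search` scans for the first position where the pattern succeeds.
The match spans [4:42] → 'eaud16xed10ec0ec   e7m3xkk.1ex4l0ec0ec'.
Captured: group 1 = 'eaud16xed10ec0ec   e7m3xkk.1ex4'.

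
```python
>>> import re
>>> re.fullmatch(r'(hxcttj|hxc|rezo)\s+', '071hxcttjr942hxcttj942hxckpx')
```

None

`re.fullmatch` is like wrapping the pattern in `^…$` (in single-line mode).
Here the pattern can't cover the whole string, so the call returns None.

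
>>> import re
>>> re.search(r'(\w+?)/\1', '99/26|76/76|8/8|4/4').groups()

The match spans [6:11] → '76/76'.
Captured: group 1 = '76'.

('76',)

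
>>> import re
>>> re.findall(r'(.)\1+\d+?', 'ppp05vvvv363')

['p', 'v']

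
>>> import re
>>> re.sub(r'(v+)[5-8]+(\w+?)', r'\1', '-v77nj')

'-vj'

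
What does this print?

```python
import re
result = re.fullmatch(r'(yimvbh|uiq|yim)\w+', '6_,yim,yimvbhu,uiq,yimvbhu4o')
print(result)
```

None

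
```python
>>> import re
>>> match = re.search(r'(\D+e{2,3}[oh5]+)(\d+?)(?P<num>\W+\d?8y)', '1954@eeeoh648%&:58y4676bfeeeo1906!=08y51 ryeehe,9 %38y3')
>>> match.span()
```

(4, 19)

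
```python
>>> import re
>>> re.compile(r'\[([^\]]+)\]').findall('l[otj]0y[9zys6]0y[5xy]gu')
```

['otj', '9zys6', '5xy']

Matches: at [1:6] match '[otj]', group 1 = 'otj'; at [8:15] match '[9zys6]', group 1 = '9zys6'; at [17:22] match '[5xy]', group 1 = '5xy'.
`findall` collects group 1 from each match (3 total).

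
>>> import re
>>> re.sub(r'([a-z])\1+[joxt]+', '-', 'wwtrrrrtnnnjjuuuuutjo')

`\1` has to match the exact text group 1 already captured.
Matches: at [0:3] → 'wwt'; at [3:8] → 'rrrrt'; at [8:13] → 'nnnjj'; at [13:21] → 'uuuuutjo'.
Each match is replaced by '-'.

'----'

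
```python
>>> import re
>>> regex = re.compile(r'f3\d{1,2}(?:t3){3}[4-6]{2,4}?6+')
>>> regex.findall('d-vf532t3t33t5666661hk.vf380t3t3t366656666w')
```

['f380t3t3t3666']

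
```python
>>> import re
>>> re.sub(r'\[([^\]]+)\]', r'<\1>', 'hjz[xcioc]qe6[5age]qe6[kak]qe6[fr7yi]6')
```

'hjz<xcioc>qe6<5age>qe6<kak>qe6<fr7yi>6'

`\1` in the replacement pulls in group 1's text for each match.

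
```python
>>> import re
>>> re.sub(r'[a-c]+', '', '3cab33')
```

'333'

This matches one or more of a character in [a-c].
Matches: at [1:4] → 'cab'.
`sub` substitutes '' at each match site.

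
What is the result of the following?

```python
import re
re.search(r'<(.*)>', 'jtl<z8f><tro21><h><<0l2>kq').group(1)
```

The match spans [3:24] → '<z8f><tro21><h><<0l2>'.
Captured: group 1 = 'z8f><tro21><h><<0l2'.

'z8f><tro21><h><<0l2'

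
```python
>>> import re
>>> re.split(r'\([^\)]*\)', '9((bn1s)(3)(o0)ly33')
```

['9', '', '', 'ly33']

Matches to split on: at [1:8] → '((bn1s)'; at [8:11] → '(3)'; at [11:15] → '(o0)'.
Splitting on the pattern gives 4 pieces.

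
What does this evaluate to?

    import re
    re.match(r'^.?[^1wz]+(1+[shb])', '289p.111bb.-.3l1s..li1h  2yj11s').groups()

The match spans [0:9] → '289p.111b'.
Captured: group 1 = '111b'.

('111b',)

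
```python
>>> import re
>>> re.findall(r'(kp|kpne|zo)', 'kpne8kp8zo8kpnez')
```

['kp', 'kp', 'zo', 'kp']

`|` is ordered: at each position the engine commits to the first alternative that works.
With a single group, `findall` returns only what that group captured — 4 items.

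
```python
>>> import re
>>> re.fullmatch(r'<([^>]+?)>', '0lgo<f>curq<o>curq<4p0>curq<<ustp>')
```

`re.fullmatch` requires the pattern to consume the entire string.
Here the pattern can't cover the whole string, so the call returns None.

None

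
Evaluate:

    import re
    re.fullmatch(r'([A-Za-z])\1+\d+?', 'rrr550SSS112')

None

The backreference `\1` re-matches whatever the first group consumed, character for character.
`re.fullmatch` requires the pattern to consume the entire string.
Here the pattern can't cover the whole string, so the call returns None.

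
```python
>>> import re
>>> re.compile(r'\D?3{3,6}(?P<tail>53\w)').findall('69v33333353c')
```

['53c']

This matches optionally a non-digit; then 3 to 6 of a literal '3'; then the literal '53', then a word character (captured as 'tail').
Walking the string: at [2:12] match 'v33333353c', group 1 = '53c'.
`findall` collects group 1 from the one match (1 total).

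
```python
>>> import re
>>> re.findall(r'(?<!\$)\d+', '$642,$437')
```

`(?!…)`/`(?<!…)` only lets a position through if the neighbouring text does NOT match; no characters are consumed.
With no groups in the pattern, `findall` gives back each whole match — 2 here.

['42', '37']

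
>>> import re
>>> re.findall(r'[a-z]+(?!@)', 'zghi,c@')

['zghi']

The negative lookahead/lookbehind blocks any match where the forbidden context is present.
Scanning left to right: at [0:4] → 'zghi'.
No capturing groups, so `findall` returns the 1 full match string.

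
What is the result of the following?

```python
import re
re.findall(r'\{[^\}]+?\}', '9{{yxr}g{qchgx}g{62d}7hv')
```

['{{yxr}', '{qchgx}', '{62d}']

Matches: at [1:7] → '{{yxr}'; at [8:15] → '{qchgx}'; at [16:21] → '{62d}'.
Since nothing is captured, `findall` lists the 3 matched substrings directly.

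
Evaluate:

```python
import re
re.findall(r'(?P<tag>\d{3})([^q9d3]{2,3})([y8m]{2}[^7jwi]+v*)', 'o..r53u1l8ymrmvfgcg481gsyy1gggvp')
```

[('481', 'gs', 'yy1gggvp')]

Pattern: exactly 3 of a digit (captured as 'tag'); then 2 to 3 of any character except [q9d3] (captured); then exactly 2 of one of [y8m], then one or more of any character except [7jwi], then zero or more of the literal 'v' (captured).
Scanning left to right: at [19:32] match '481gsyy1gggvp', groups = ('481', 'gs', 'yy1gggvp').
`findall` packs the 3 group values into a tuple for every match.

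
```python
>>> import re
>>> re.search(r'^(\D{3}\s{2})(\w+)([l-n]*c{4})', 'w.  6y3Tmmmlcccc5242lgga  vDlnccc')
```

The pattern matches anchored at the start of the string; then exactly 3 of a non-digit, then exactly 2 of whitespace (captured); then one or more of a word character (captured); then zero or more of a character in [l-n], then exactly 4 of a literal 'c' (captured).
`search` walks the string left to right and returns the first match it finds.
Here the pattern never matches, so the call returns None.

None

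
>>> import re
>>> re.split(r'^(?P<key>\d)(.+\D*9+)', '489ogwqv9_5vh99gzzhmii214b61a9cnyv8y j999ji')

This matches anchored at the start of the string; then a digit (captured as 'key'); then one or more of any character, then zero or more of a non-digit, then one or more of the literal '9' (captured).
Matches to split on: at [0:41] → '489ogwqv9_5vh99gzzhmii214b61a9cnyv8y j999'.
With a capturing group present, the delimiter's captured portion is kept in the result list.

['', '4', '89ogwqv9_5vh99gzzhmii214b61a9cnyv8y j999', 'ji']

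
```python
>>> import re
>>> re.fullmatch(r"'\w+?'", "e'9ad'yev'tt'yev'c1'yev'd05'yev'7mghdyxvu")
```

None

`re.fullmatch` requires the pattern to consume the entire string.
Here the pattern can't cover the whole string, so the call returns None.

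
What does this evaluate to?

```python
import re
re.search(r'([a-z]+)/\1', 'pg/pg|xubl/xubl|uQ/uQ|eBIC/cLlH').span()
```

The backreference `\1` re-matches whatever the first group consumed, character for character.
`search` walks the string left to right and returns the first match it finds.
The match spans [0:5] → 'pg/pg'.
Captured: group 1 = 'pg'.

(0, 5)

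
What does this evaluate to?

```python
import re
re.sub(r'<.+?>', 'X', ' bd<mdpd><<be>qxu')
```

' bdXXqxu'

`sub` substitutes 'X' at each match site.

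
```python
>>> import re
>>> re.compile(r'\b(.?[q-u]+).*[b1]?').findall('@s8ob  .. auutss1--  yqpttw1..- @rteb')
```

['s']

Pattern: a word boundary (`\b`, zero-width); then optionally any character, then one or more of a character in [q-u] (captured); then zero or more of any character, then optionally one of [b1].
Walking the string: at [1:37] match 's8ob  .. auutss1--  yqpttw1..- @rteb', group 1 = 's'.
Because there's exactly one group, `findall` drops the full match and keeps group 1 from the one hit.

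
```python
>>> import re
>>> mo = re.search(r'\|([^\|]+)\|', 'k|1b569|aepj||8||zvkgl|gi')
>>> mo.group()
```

'|1b569|'

The match spans [1:8] → '|1b569|'.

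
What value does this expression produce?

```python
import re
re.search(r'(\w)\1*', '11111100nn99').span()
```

`\1` has to match the exact text group 1 already captured.
Unlike `match`, `search` isn't anchored — it looks for the pattern anywhere in the string.
The match spans [0:6] → '111111'.
Captured: group 1 = '1'.

(0, 6)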